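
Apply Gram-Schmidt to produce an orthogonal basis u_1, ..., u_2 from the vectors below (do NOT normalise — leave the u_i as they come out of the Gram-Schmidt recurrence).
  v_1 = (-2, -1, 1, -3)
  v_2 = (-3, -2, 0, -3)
Orthogonal basis:
  u_1 = (-2, -1, 1, -3)
  u_2 = (-11/15, -13/15, -17/15, 2/5)

Apply the Gram-Schmidt recurrence
  u_1 = v_1
  u_i = v_i − Σ_{j<i} ((v_i · u_j) / (u_j · u_j)) · u_j.

Step by step this gives:
  u_1 = (-2, -1, 1, -3)
  u_2 = (-11/15, -13/15, -17/15, 2/5)

Orthogonality check:
  u_2 · u_1 = 0 (should be 0)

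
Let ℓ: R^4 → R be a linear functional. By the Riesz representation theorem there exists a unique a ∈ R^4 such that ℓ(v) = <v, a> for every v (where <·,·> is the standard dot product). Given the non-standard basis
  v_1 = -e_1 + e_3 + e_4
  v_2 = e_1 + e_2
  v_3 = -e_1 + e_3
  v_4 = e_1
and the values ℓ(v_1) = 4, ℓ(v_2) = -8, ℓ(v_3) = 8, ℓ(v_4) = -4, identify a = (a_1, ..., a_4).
a = (-4, -4, 4, -4)

Write a = (a_1, ..., a_4) in the standard basis. For each basis vector v_i, ℓ(v_i) = <v_i, a> is a linear equation in the a_j's. Collect the n equations into a matrix system V a = ℓ, where row i of V is v_i (expressed in the standard basis). Since V is invertible (lower-triangular with 1s on the diagonal, up to permutation), solve by back-substitution:
  V =
[[-1, 0, 1, 1],
 [1, 1, 0, 0],
 [-1, 0, 1, 0],
 [1, 0, 0, 0]]
  V a = (4, -8, 8, -4)
Solving gives a = (-4, -4, 4, -4).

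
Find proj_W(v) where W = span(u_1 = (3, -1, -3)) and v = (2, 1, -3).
proj_W(v) = (42/19, -14/19, -42/19)

Set up U = [u_1 | ... | u_1] ∈ R^(3×1). The projector onto W = col(U) is P = U (U^T U)^(-1) U^T.
Compute U^T U =
  [19],
and U^T v = (14).
Solve U^T U · c = U^T v for the coefficients: c = (14/19). The projection is proj_W(v) = U c.
Check: (v - proj_W(v)) · u_1 = 0  (should be 0).
Result: proj_W(v) = (42/19, -14/19, -42/19).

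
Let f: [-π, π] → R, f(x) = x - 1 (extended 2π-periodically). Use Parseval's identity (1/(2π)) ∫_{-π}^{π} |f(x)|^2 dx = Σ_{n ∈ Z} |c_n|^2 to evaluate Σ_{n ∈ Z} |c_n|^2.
Σ |c_n|^2 = π^2/3 + 1

Expand and integrate term by term over [-π, π]:
  ∫ (x)^2 dx = 1·(2π^3/3); ∫ 2·1·(-1)·x dx = 0 (odd integrand); ∫ (-1)^2 dx = 1·2π.
So (1/(2π)) ∫_{-π}^{π} (x - 1)^2 dx = 1π^2/3 + 1 = π^2/3 + 1.
Parseval ⇒ Σ |c_n|^2 = π^2/3 + 1.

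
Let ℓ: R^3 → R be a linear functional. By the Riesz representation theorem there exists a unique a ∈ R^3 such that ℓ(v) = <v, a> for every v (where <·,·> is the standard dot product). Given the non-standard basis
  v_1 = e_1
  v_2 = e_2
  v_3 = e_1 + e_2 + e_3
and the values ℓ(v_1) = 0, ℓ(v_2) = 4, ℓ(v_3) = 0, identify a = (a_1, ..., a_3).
a = (0, 4, -4)

Write a = (a_1, ..., a_3) in the standard basis. For each basis vector v_i, ℓ(v_i) = <v_i, a> is a linear equation in the a_j's. Collect the n equations into a matrix system V a = ℓ, where row i of V is v_i (expressed in the standard basis). Since V is invertible (lower-triangular with 1s on the diagonal, up to permutation), solve by back-substitution:
  V =
[[1, 0, 0],
 [0, 1, 0],
 [1, 1, 1]]
  V a = (0, 4, 0)
Solving gives a = (0, 4, -4).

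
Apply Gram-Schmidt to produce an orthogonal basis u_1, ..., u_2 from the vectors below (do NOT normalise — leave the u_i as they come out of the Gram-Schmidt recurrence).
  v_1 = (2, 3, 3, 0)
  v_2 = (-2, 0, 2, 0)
Orthogonal basis:
  u_1 = (2, 3, 3, 0)
  u_2 = (-24/11, -3/11, 19/11, 0)

Apply the Gram-Schmidt recurrence
  u_1 = v_1
  u_i = v_i − Σ_{j<i} ((v_i · u_j) / (u_j · u_j)) · u_j.

Step by step this gives:
  u_1 = (2, 3, 3, 0)
  u_2 = (-24/11, -3/11, 19/11, 0)

Orthogonality check:
  u_2 · u_1 = 0 (should be 0)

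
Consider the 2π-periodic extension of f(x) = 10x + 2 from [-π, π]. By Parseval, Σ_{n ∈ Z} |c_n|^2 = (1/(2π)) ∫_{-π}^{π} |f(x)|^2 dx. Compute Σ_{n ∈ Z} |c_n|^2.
Σ |c_n|^2 = 100π^2/3 + 4

Expand and integrate term by term over [-π, π]:
  ∫ (10x)^2 dx = 100·(2π^3/3); ∫ 2·10·(2)·x dx = 0 (odd integrand); ∫ 2^2 dx = 4·2π.
So (1/(2π)) ∫_{-π}^{π} (10x + 2)^2 dx = 100π^2/3 + 4 = 100π^2/3 + 4.
Parseval ⇒ Σ |c_n|^2 = 100π^2/3 + 4.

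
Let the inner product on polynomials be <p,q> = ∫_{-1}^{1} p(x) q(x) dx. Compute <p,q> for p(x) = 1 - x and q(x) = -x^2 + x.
<p,q> = -4/3

Expand the product: p(x)·q(x) = x^3 - 2*x^2 + x.
∫_{-1}^{1} of each monomial x^k gives [2/(k+1) if k even, 0 if k odd]. Integrating term-by-term (or equivalently evaluating the antiderivative F(x) = x^4/4 - 2*x^3/3 + x^2/2 at the endpoints):
  F(1) − F(−1) = 1/12 − (17/12) = -4/3.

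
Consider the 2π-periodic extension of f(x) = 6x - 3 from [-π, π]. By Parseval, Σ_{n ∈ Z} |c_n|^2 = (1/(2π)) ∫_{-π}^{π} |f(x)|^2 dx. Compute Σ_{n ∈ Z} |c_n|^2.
Σ |c_n|^2 = 12π^2 + 9

Expand and integrate term by term over [-π, π]:
  ∫ (6x)^2 dx = 36·(2π^3/3); ∫ 2·6·(-3)·x dx = 0 (odd integrand); ∫ (-3)^2 dx = 9·2π.
So (1/(2π)) ∫_{-π}^{π} (6x - 3)^2 dx = 36π^2/3 + 9 = 12π^2 + 9.
Parseval ⇒ Σ |c_n|^2 = 12π^2 + 9.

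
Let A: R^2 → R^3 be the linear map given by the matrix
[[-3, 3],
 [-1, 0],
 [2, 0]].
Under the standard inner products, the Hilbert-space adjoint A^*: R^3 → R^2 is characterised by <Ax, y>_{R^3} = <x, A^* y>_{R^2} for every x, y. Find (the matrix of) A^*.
A^* = A^T =
[[-3, -1, 2],
 [3, 0, 0]]

For real matrices with standard dot products, the defining identity <Ax, y> = <x, A^* y> gives (Ax)^T y = x^T (A^*) y, i.e. x^T A^T y = x^T (A^*) y. Since this holds for all x, y, we must have A^* = A^T. Therefore
A^* =
[[-3, -1, 2],
 [3, 0, 0]].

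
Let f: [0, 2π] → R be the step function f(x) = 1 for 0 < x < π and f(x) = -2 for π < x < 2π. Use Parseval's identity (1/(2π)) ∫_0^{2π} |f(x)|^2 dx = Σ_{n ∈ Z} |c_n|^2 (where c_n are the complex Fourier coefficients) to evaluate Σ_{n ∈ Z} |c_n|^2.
Σ |c_n|^2 = 5/2

Parseval equates the L^2 energy of f (normalised by 1/(2π)) with the ℓ^2 sum of its Fourier coefficients: (1/(2π)) ∫_0^{2π} |f|^2 = Σ |c_n|^2.
Compute the left side: (1/(2π)) [∫_0^π 1^2 dx + ∫_π^{2π} (-2)^2 dx] = (1/(2π)) · (1π + 4π) = (1 + 4)/2 = 5/2.
So Σ_{n ∈ Z} |c_n|^2 = 5/2.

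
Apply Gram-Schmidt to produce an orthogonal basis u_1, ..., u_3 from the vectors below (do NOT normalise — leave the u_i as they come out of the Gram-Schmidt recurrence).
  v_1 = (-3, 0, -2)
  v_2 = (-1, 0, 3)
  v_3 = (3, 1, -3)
Orthogonal basis:
  u_1 = (-3, 0, -2)
  u_2 = (-22/13, 0, 33/13)
  u_3 = (0, 1, 0)

Apply the Gram-Schmidt recurrence
  u_1 = v_1
  u_i = v_i − Σ_{j<i} ((v_i · u_j) / (u_j · u_j)) · u_j.

Step by step this gives:
  u_1 = (-3, 0, -2)
  u_2 = (-22/13, 0, 33/13)
  u_3 = (0, 1, 0)

Orthogonality check:
  u_2 · u_1 = 0 (should be 0)
  u_3 · u_1 = 0 (should be 0)
  u_3 · u_2 = 0 (should be 0)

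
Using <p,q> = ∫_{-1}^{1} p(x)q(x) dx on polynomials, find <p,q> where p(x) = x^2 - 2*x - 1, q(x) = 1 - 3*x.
<p,q> = 8/3

Expand the product: p(x)·q(x) = -3*x^3 + 7*x^2 + x - 1.
∫_{-1}^{1} of each monomial x^k gives [2/(k+1) if k even, 0 if k odd]. Integrating term-by-term (or equivalently evaluating the antiderivative F(x) = -3*x^4/4 + 7*x^3/3 + x^2/2 - x at the endpoints):
  F(1) − F(−1) = 13/12 − (-19/12) = 8/3.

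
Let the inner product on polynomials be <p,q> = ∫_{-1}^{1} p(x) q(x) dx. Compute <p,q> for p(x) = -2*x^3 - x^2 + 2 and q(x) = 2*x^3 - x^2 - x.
<p,q> = -134/105

Expand the product: p(x)·q(x) = -4*x^6 + 3*x^4 + 5*x^3 - 2*x^2 - 2*x.
∫_{-1}^{1} of each monomial x^k gives [2/(k+1) if k even, 0 if k odd]. Integrating term-by-term (or equivalently evaluating the antiderivative F(x) = -4*x^7/7 + 3*x^5/5 + 5*x^4/4 - 2*x^3/3 - x^2 at the endpoints):
  F(1) − F(−1) = -163/420 − (373/420) = -134/105.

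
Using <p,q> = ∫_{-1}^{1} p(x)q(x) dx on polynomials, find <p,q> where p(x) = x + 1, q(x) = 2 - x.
<p,q> = 10/3

Expand the product: p(x)·q(x) = -x^2 + x + 2.
∫_{-1}^{1} of each monomial x^k gives [2/(k+1) if k even, 0 if k odd]. Integrating term-by-term (or equivalently evaluating the antiderivative F(x) = -x^3/3 + x^2/2 + 2*x at the endpoints):
  F(1) − F(−1) = 13/6 − (-7/6) = 10/3.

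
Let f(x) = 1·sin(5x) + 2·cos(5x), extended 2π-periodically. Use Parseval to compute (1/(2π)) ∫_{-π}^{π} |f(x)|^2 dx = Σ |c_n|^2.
Σ |c_n|^2 = 5/2

Expand |f|^2 and use orthogonality of {sin(nx), cos(mx)} on [-π, π]:
  ∫_{-π}^{π} sin(nx)^2 dx = π, ∫ cos(mx)^2 dx = π, and cross terms integrate to 0.
So ∫_{-π}^{π} f(x)^2 dx = 1^2 · π + 2^2 · π = (1 + 4)π.
Divide by 2π: (1 + 4)/2 = 5/2.
By Parseval, this equals Σ |c_n|^2.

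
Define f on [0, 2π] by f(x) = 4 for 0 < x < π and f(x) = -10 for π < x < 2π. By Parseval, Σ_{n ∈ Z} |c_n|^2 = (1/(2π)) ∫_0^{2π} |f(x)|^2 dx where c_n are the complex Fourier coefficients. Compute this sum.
Σ |c_n|^2 = 58

Parseval equates the L^2 energy of f (normalised by 1/(2π)) with the ℓ^2 sum of its Fourier coefficients: (1/(2π)) ∫_0^{2π} |f|^2 = Σ |c_n|^2.
Compute the left side: (1/(2π)) [∫_0^π 4^2 dx + ∫_π^{2π} (-10)^2 dx] = (1/(2π)) · (16π + 100π) = (16 + 100)/2 = 58.
So Σ_{n ∈ Z} |c_n|^2 = 58.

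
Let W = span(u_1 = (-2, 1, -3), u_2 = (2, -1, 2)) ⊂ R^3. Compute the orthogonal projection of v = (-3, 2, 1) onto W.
proj_W(v) = (-16/5, 8/5, 1)

Set up U = [u_1 | ... | u_2] ∈ R^(3×2). The projector onto W = col(U) is P = U (U^T U)^(-1) U^T.
Compute U^T U =
  [14, -11]
  [-11, 9],
and U^T v = (5, -6).
Solve U^T U · c = U^T v for the coefficients: c = (-21/5, -29/5). The projection is proj_W(v) = U c.
Check: (v - proj_W(v)) · u_1 = 0  (should be 0).
Check: (v - proj_W(v)) · u_2 = 0  (should be 0).
Result: proj_W(v) = (-16/5, 8/5, 1).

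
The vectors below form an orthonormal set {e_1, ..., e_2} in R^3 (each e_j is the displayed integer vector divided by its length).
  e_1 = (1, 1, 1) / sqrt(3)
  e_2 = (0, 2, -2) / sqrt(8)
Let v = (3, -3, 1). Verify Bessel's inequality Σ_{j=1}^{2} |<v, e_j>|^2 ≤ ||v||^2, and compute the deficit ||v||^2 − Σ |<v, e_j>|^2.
Σ |<v, e_j>|^2 = 25/3; ||v||^2 = 19; deficit = 32/3

Write each e_j = u_j / sqrt(<u_j, u_j>) where u_j is the displayed integer vector. Then <v, e_j> = <v, u_j> / sqrt(<u_j, u_j>), so |<v, e_j>|^2 = <v, u_j>^2 / <u_j, u_j>.
Coefficients: <v, e_1> = 1/sqrt(3), <v, e_2> = -8/sqrt(8).
Square and sum: Σ |<v, e_j>|^2 = 25/3.
Compute ||v||^2 = v·v = 19.
Deficit = 19 − 25/3 = 32/3 ≥ 0, confirming Bessel's inequality. (The deficit equals ||v − Σ <v,e_j> e_j||^2, the squared distance from v to span{e_j}.)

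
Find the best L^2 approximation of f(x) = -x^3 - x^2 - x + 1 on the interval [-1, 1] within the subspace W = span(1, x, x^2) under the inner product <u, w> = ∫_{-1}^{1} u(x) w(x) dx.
g(x) = -x^2 - 8*x/5 + 1

The best approximation g ∈ W is the orthogonal projection of f onto W. Writing g = a_0 + a_1 x + a_2 x^2, the coefficients solve the normal equations G · a = b where
  G_{ij} = <φ_i, φ_j> and b_i = <f, φ_i>, with φ_0 = 1, φ_1 = x, φ_2 = x^2.
G =
  [2, 0, 2/3]
  [0, 2/3, 0]
  [2/3, 0, 2/5],
b = (4/3, -16/15, 4/15).
Solving gives a_0 = 1, a_1 = -8/5, a_2 = -1, so
  g(x) = -x^2 - 8*x/5 + 1.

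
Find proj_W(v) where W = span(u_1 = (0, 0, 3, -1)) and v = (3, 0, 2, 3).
proj_W(v) = (0, 0, 9/10, -3/10)

Set up U = [u_1 | ... | u_1] ∈ R^(4×1). The projector onto W = col(U) is P = U (U^T U)^(-1) U^T.
Compute U^T U =
  [10],
and U^T v = (3).
Solve U^T U · c = U^T v for the coefficients: c = (3/10). The projection is proj_W(v) = U c.
Check: (v - proj_W(v)) · u_1 = 0  (should be 0).
Result: proj_W(v) = (0, 0, 9/10, -3/10).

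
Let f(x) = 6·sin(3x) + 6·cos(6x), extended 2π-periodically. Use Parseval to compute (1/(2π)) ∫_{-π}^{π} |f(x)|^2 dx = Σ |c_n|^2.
Σ |c_n|^2 = 36

Expand |f|^2 and use orthogonality of {sin(nx), cos(mx)} on [-π, π]:
  ∫_{-π}^{π} sin(nx)^2 dx = π, ∫ cos(mx)^2 dx = π, and cross terms integrate to 0.
So ∫_{-π}^{π} f(x)^2 dx = 6^2 · π + 6^2 · π = (36 + 36)π.
Divide by 2π: (36 + 36)/2 = 36.
By Parseval, this equals Σ |c_n|^2.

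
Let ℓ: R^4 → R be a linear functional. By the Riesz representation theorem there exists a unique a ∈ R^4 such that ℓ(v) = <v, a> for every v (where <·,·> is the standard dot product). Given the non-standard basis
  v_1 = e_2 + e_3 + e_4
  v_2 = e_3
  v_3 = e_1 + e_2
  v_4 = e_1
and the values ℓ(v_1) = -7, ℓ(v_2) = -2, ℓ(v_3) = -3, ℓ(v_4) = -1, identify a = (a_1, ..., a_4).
a = (-1, -2, -2, -3)

Write a = (a_1, ..., a_4) in the standard basis. For each basis vector v_i, ℓ(v_i) = <v_i, a> is a linear equation in the a_j's. Collect the n equations into a matrix system V a = ℓ, where row i of V is v_i (expressed in the standard basis). Since V is invertible (lower-triangular with 1s on the diagonal, up to permutation), solve by back-substitution:
  V =
[[0, 1, 1, 1],
 [0, 0, 1, 0],
 [1, 1, 0, 0],
 [1, 0, 0, 0]]
  V a = (-7, -2, -3, -1)
Solving gives a = (-1, -2, -2, -3).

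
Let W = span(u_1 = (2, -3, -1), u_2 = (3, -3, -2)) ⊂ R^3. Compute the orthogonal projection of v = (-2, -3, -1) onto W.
proj_W(v) = (-2/19, -45/19, 17/19)

Set up U = [u_1 | ... | u_2] ∈ R^(3×2). The projector onto W = col(U) is P = U (U^T U)^(-1) U^T.
Compute U^T U =
  [14, 17]
  [17, 22],
and U^T v = (6, 5).
Solve U^T U · c = U^T v for the coefficients: c = (47/19, -32/19). The projection is proj_W(v) = U c.
Check: (v - proj_W(v)) · u_1 = 0  (should be 0).
Check: (v - proj_W(v)) · u_2 = 0  (should be 0).
Result: proj_W(v) = (-2/19, -45/19, 17/19).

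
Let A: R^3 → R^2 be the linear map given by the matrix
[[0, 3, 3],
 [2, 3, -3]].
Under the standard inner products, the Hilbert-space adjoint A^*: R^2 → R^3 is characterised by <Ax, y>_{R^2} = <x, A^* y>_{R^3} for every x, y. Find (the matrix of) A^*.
A^* = A^T =
[[0, 2],
 [3, 3],
 [3, -3]]

For real matrices with standard dot products, the defining identity <Ax, y> = <x, A^* y> gives (Ax)^T y = x^T (A^*) y, i.e. x^T A^T y = x^T (A^*) y. Since this holds for all x, y, we must have A^* = A^T. Therefore
A^* =
[[0, 2],
 [3, 3],
 [3, -3]].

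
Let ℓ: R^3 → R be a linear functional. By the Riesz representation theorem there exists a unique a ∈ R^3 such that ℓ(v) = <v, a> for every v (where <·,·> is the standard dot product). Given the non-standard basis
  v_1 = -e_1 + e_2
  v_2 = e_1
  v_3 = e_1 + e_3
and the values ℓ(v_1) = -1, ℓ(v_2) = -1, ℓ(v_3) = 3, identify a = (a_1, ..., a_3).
a = (-1, -2, 4)

Write a = (a_1, ..., a_3) in the standard basis. For each basis vector v_i, ℓ(v_i) = <v_i, a> is a linear equation in the a_j's. Collect the n equations into a matrix system V a = ℓ, where row i of V is v_i (expressed in the standard basis). Since V is invertible (lower-triangular with 1s on the diagonal, up to permutation), solve by back-substitution:
  V =
[[-1, 1, 0],
 [1, 0, 0],
 [1, 0, 1]]
  V a = (-1, -1, 3)
Solving gives a = (-1, -2, 4).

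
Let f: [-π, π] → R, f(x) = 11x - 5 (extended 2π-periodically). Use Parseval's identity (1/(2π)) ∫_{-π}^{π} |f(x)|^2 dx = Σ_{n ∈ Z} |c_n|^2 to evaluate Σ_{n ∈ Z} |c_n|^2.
Σ |c_n|^2 = 121π^2/3 + 25

Expand and integrate term by term over [-π, π]:
  ∫ (11x)^2 dx = 121·(2π^3/3); ∫ 2·11·(-5)·x dx = 0 (odd integrand); ∫ (-5)^2 dx = 25·2π.
So (1/(2π)) ∫_{-π}^{π} (11x - 5)^2 dx = 121π^2/3 + 25 = 121π^2/3 + 25.
Parseval ⇒ Σ |c_n|^2 = 121π^2/3 + 25.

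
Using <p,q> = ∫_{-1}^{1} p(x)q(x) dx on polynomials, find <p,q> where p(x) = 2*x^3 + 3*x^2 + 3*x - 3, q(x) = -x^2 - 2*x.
<p,q> = -24/5

Expand the product: p(x)·q(x) = -2*x^5 - 7*x^4 - 9*x^3 - 3*x^2 + 6*x.
∫_{-1}^{1} of each monomial x^k gives [2/(k+1) if k even, 0 if k odd]. Integrating term-by-term (or equivalently evaluating the antiderivative F(x) = -x^6/3 - 7*x^5/5 - 9*x^4/4 - x^3 + 3*x^2 at the endpoints):
  F(1) − F(−1) = -119/60 − (169/60) = -24/5.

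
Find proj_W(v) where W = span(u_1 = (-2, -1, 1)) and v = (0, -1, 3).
proj_W(v) = (-4/3, -2/3, 2/3)

Set up U = [u_1 | ... | u_1] ∈ R^(3×1). The projector onto W = col(U) is P = U (U^T U)^(-1) U^T.
Compute U^T U =
  [6],
and U^T v = (4).
Solve U^T U · c = U^T v for the coefficients: c = (2/3). The projection is proj_W(v) = U c.
Check: (v - proj_W(v)) · u_1 = 0  (should be 0).
Result: proj_W(v) = (-4/3, -2/3, 2/3).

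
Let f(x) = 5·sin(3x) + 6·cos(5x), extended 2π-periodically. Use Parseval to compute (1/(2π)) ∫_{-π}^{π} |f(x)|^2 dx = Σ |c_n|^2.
Σ |c_n|^2 = 61/2

Expand |f|^2 and use orthogonality of {sin(nx), cos(mx)} on [-π, π]:
  ∫_{-π}^{π} sin(nx)^2 dx = π, ∫ cos(mx)^2 dx = π, and cross terms integrate to 0.
So ∫_{-π}^{π} f(x)^2 dx = 5^2 · π + 6^2 · π = (25 + 36)π.
Divide by 2π: (25 + 36)/2 = 61/2.
By Parseval, this equals Σ |c_n|^2.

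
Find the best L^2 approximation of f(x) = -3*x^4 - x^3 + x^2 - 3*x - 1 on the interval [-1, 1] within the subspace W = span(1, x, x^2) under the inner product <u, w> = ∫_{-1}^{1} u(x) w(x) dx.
g(x) = -11*x^2/7 - 18*x/5 - 26/35

The best approximation g ∈ W is the orthogonal projection of f onto W. Writing g = a_0 + a_1 x + a_2 x^2, the coefficients solve the normal equations G · a = b where
  G_{ij} = <φ_i, φ_j> and b_i = <f, φ_i>, with φ_0 = 1, φ_1 = x, φ_2 = x^2.
G =
  [2, 0, 2/3]
  [0, 2/3, 0]
  [2/3, 0, 2/5],
b = (-38/15, -12/5, -118/105).
Solving gives a_0 = -26/35, a_1 = -18/5, a_2 = -11/7, so
  g(x) = -11*x^2/7 - 18*x/5 - 26/35.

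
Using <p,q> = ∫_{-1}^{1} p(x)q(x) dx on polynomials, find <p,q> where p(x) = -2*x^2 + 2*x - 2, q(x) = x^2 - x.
<p,q> = -52/15

Expand the product: p(x)·q(x) = -2*x^4 + 4*x^3 - 4*x^2 + 2*x.
∫_{-1}^{1} of each monomial x^k gives [2/(k+1) if k even, 0 if k odd]. Integrating term-by-term (or equivalently evaluating the antiderivative F(x) = -2*x^5/5 + x^4 - 4*x^3/3 + x^2 at the endpoints):
  F(1) − F(−1) = 4/15 − (56/15) = -52/15.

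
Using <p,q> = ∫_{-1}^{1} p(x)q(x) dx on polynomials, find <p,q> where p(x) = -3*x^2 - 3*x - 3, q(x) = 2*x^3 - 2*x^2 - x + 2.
<p,q> = -10

Expand the product: p(x)·q(x) = -6*x^5 + 3*x^3 + 3*x^2 - 3*x - 6.
∫_{-1}^{1} of each monomial x^k gives [2/(k+1) if k even, 0 if k odd]. Integrating term-by-term (or equivalently evaluating the antiderivative F(x) = -x^6 + 3*x^4/4 + x^3 - 3*x^2/2 - 6*x at the endpoints):
  F(1) − F(−1) = -27/4 − (13/4) = -10.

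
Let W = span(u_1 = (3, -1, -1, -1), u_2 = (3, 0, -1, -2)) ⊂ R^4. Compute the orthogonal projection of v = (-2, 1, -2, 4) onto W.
proj_W(v) = (-9/4, -3/4, 3/4, 9/4)

Set up U = [u_1 | ... | u_2] ∈ R^(4×2). The projector onto W = col(U) is P = U (U^T U)^(-1) U^T.
Compute U^T U =
  [12, 12]
  [12, 14],
and U^T v = (-9, -12).
Solve U^T U · c = U^T v for the coefficients: c = (3/4, -3/2). The projection is proj_W(v) = U c.
Check: (v - proj_W(v)) · u_1 = 0  (should be 0).
Check: (v - proj_W(v)) · u_2 = 0  (should be 0).
Result: proj_W(v) = (-9/4, -3/4, 3/4, 9/4).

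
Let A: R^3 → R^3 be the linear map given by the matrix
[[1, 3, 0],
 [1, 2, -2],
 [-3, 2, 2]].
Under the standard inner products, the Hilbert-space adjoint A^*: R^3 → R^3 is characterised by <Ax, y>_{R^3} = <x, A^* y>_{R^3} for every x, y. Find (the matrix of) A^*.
A^* = A^T =
[[1, 1, -3],
 [3, 2, 2],
 [0, -2, 2]]

For real matrices with standard dot products, the defining identity <Ax, y> = <x, A^* y> gives (Ax)^T y = x^T (A^*) y, i.e. x^T A^T y = x^T (A^*) y. Since this holds for all x, y, we must have A^* = A^T. Therefore
A^* =
[[1, 1, -3],
 [3, 2, 2],
 [0, -2, 2]].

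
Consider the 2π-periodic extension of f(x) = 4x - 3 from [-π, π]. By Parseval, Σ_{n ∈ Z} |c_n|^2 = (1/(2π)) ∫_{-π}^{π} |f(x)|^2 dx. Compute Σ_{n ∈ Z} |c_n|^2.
Σ |c_n|^2 = 16π^2/3 + 9

Expand and integrate term by term over [-π, π]:
  ∫ (4x)^2 dx = 16·(2π^3/3); ∫ 2·4·(-3)·x dx = 0 (odd integrand); ∫ (-3)^2 dx = 9·2π.
So (1/(2π)) ∫_{-π}^{π} (4x - 3)^2 dx = 16π^2/3 + 9 = 16π^2/3 + 9.
Parseval ⇒ Σ |c_n|^2 = 16π^2/3 + 9.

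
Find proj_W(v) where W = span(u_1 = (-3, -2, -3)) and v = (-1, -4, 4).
proj_W(v) = (3/22, 1/11, 3/22)

Set up U = [u_1 | ... | u_1] ∈ R^(3×1). The projector onto W = col(U) is P = U (U^T U)^(-1) U^T.
Compute U^T U =
  [22],
and U^T v = (-1).
Solve U^T U · c = U^T v for the coefficients: c = (-1/22). The projection is proj_W(v) = U c.
Check: (v - proj_W(v)) · u_1 = 0  (should be 0).
Result: proj_W(v) = (3/22, 1/11, 3/22).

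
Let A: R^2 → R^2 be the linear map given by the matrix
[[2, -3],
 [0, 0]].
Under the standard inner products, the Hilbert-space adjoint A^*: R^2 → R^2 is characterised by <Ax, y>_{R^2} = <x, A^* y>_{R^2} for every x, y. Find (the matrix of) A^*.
A^* = A^T =
[[2, 0],
 [-3, 0]]

For real matrices with standard dot products, the defining identity <Ax, y> = <x, A^* y> gives (Ax)^T y = x^T (A^*) y, i.e. x^T A^T y = x^T (A^*) y. Since this holds for all x, y, we must have A^* = A^T. Therefore
A^* =
[[2, 0],
 [-3, 0]].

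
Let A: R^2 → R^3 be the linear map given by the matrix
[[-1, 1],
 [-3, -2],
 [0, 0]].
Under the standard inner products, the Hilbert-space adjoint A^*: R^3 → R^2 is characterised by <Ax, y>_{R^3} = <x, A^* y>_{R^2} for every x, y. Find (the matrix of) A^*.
A^* = A^T =
[[-1, -3, 0],
 [1, -2, 0]]

For real matrices with standard dot products, the defining identity <Ax, y> = <x, A^* y> gives (Ax)^T y = x^T (A^*) y, i.e. x^T A^T y = x^T (A^*) y. Since this holds for all x, y, we must have A^* = A^T. Therefore
A^* =
[[-1, -3, 0],
 [1, -2, 0]].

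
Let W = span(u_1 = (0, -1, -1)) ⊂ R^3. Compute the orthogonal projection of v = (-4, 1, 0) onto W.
proj_W(v) = (0, 1/2, 1/2)

Set up U = [u_1 | ... | u_1] ∈ R^(3×1). The projector onto W = col(U) is P = U (U^T U)^(-1) U^T.
Compute U^T U =
  [2],
and U^T v = (-1).
Solve U^T U · c = U^T v for the coefficients: c = (-1/2). The projection is proj_W(v) = U c.
Check: (v - proj_W(v)) · u_1 = 0  (should be 0).
Result: proj_W(v) = (0, 1/2, 1/2).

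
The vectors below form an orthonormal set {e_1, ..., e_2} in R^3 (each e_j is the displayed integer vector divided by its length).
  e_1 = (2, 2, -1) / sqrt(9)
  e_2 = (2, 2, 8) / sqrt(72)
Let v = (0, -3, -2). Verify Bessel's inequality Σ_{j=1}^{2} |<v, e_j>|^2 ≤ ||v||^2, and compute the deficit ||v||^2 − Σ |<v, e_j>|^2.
Σ |<v, e_j>|^2 = 17/2; ||v||^2 = 13; deficit = 9/2

Write each e_j = u_j / sqrt(<u_j, u_j>) where u_j is the displayed integer vector. Then <v, e_j> = <v, u_j> / sqrt(<u_j, u_j>), so |<v, e_j>|^2 = <v, u_j>^2 / <u_j, u_j>.
Coefficients: <v, e_1> = -4/sqrt(9), <v, e_2> = -22/sqrt(72).
Square and sum: Σ |<v, e_j>|^2 = 17/2.
Compute ||v||^2 = v·v = 13.
Deficit = 13 − 17/2 = 9/2 ≥ 0, confirming Bessel's inequality. (The deficit equals ||v − Σ <v,e_j> e_j||^2, the squared distance from v to span{e_j}.)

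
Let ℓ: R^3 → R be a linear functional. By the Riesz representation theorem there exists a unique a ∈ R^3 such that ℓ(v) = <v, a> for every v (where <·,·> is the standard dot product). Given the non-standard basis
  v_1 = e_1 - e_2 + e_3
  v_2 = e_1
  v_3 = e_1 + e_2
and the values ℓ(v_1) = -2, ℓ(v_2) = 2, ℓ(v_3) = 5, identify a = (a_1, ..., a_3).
a = (2, 3, -1)

Write a = (a_1, ..., a_3) in the standard basis. For each basis vector v_i, ℓ(v_i) = <v_i, a> is a linear equation in the a_j's. Collect the n equations into a matrix system V a = ℓ, where row i of V is v_i (expressed in the standard basis). Since V is invertible (lower-triangular with 1s on the diagonal, up to permutation), solve by back-substitution:
  V =
[[1, -1, 1],
 [1, 0, 0],
 [1, 1, 0]]
  V a = (-2, 2, 5)
Solving gives a = (2, 3, -1).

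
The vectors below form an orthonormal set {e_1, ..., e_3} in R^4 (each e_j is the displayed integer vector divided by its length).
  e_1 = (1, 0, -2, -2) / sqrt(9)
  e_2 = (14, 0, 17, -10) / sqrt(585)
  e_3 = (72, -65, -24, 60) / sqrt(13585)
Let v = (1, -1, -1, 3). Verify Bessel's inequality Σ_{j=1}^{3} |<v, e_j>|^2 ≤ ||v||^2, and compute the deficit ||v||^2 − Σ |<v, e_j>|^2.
Σ |<v, e_j>|^2 = 217/19; ||v||^2 = 12; deficit = 11/19

Write each e_j = u_j / sqrt(<u_j, u_j>) where u_j is the displayed integer vector. Then <v, e_j> = <v, u_j> / sqrt(<u_j, u_j>), so |<v, e_j>|^2 = <v, u_j>^2 / <u_j, u_j>.
Coefficients: <v, e_1> = -3/sqrt(9), <v, e_2> = -33/sqrt(585), <v, e_3> = 341/sqrt(13585).
Square and sum: Σ |<v, e_j>|^2 = 217/19.
Compute ||v||^2 = v·v = 12.
Deficit = 12 − 217/19 = 11/19 ≥ 0, confirming Bessel's inequality. (The deficit equals ||v − Σ <v,e_j> e_j||^2, the squared distance from v to span{e_j}.)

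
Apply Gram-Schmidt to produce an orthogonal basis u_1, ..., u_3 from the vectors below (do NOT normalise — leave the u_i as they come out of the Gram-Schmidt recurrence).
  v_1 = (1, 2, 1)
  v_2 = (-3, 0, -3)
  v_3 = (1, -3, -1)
Orthogonal basis:
  u_1 = (1, 2, 1)
  u_2 = (-2, 2, -2)
  u_3 = (1, 0, -1)

Apply the Gram-Schmidt recurrence
  u_1 = v_1
  u_i = v_i − Σ_{j<i} ((v_i · u_j) / (u_j · u_j)) · u_j.

Step by step this gives:
  u_1 = (1, 2, 1)
  u_2 = (-2, 2, -2)
  u_3 = (1, 0, -1)

Orthogonality check:
  u_2 · u_1 = 0 (should be 0)
  u_3 · u_1 = 0 (should be 0)
  u_3 · u_2 = 0 (should be 0)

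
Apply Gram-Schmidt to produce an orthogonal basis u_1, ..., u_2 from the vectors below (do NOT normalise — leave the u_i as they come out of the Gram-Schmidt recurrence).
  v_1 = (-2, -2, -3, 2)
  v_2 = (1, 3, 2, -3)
Orthogonal basis:
  u_1 = (-2, -2, -3, 2)
  u_2 = (-19/21, 23/21, -6/7, -23/21)

Apply the Gram-Schmidt recurrence
  u_1 = v_1
  u_i = v_i − Σ_{j<i} ((v_i · u_j) / (u_j · u_j)) · u_j.

Step by step this gives:
  u_1 = (-2, -2, -3, 2)
  u_2 = (-19/21, 23/21, -6/7, -23/21)

Orthogonality check:
  u_2 · u_1 = 0 (should be 0)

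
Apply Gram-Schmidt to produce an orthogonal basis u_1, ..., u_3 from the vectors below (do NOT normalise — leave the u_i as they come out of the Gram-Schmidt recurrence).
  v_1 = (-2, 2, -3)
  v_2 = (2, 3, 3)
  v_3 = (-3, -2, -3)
Orthogonal basis:
  u_1 = (-2, 2, -3)
  u_2 = (20/17, 65/17, 30/17)
  u_3 = (-9/13, 0, 6/13)

Apply the Gram-Schmidt recurrence
  u_1 = v_1
  u_i = v_i − Σ_{j<i} ((v_i · u_j) / (u_j · u_j)) · u_j.

Step by step this gives:
  u_1 = (-2, 2, -3)
  u_2 = (20/17, 65/17, 30/17)
  u_3 = (-9/13, 0, 6/13)

Orthogonality check:
  u_2 · u_1 = 0 (should be 0)
  u_3 · u_1 = 0 (should be 0)
  u_3 · u_2 = 0 (should be 0)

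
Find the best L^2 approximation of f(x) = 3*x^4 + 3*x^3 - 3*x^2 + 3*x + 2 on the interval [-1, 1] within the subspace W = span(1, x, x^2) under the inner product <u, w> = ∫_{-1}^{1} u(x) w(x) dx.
g(x) = -3*x^2/7 + 24*x/5 + 61/35

The best approximation g ∈ W is the orthogonal projection of f onto W. Writing g = a_0 + a_1 x + a_2 x^2, the coefficients solve the normal equations G · a = b where
  G_{ij} = <φ_i, φ_j> and b_i = <f, φ_i>, with φ_0 = 1, φ_1 = x, φ_2 = x^2.
G =
  [2, 0, 2/3]
  [0, 2/3, 0]
  [2/3, 0, 2/5],
b = (16/5, 16/5, 104/105).
Solving gives a_0 = 61/35, a_1 = 24/5, a_2 = -3/7, so
  g(x) = -3*x^2/7 + 24*x/5 + 61/35.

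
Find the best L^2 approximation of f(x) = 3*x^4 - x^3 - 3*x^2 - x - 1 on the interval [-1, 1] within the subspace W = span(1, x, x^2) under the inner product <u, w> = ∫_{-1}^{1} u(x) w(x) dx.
g(x) = -3*x^2/7 - 8*x/5 - 44/35

The best approximation g ∈ W is the orthogonal projection of f onto W. Writing g = a_0 + a_1 x + a_2 x^2, the coefficients solve the normal equations G · a = b where
  G_{ij} = <φ_i, φ_j> and b_i = <f, φ_i>, with φ_0 = 1, φ_1 = x, φ_2 = x^2.
G =
  [2, 0, 2/3]
  [0, 2/3, 0]
  [2/3, 0, 2/5],
b = (-14/5, -16/15, -106/105).
Solving gives a_0 = -44/35, a_1 = -8/5, a_2 = -3/7, so
  g(x) = -3*x^2/7 - 8*x/5 - 44/35.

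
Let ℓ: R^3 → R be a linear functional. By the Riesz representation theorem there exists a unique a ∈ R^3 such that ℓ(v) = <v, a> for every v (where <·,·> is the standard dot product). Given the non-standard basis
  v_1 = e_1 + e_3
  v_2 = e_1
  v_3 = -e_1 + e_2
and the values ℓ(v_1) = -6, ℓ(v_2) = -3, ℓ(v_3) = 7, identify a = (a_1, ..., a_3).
a = (-3, 4, -3)

Write a = (a_1, ..., a_3) in the standard basis. For each basis vector v_i, ℓ(v_i) = <v_i, a> is a linear equation in the a_j's. Collect the n equations into a matrix system V a = ℓ, where row i of V is v_i (expressed in the standard basis). Since V is invertible (lower-triangular with 1s on the diagonal, up to permutation), solve by back-substitution:
  V =
[[1, 0, 1],
 [1, 0, 0],
 [-1, 1, 0]]
  V a = (-6, -3, 7)
Solving gives a = (-3, 4, -3).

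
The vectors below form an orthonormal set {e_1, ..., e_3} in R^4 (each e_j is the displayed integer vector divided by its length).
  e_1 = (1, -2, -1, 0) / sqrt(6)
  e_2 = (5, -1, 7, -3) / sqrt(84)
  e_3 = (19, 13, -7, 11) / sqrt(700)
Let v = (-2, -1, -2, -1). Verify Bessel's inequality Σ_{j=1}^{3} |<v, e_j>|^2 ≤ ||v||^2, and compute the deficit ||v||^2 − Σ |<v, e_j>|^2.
Σ |<v, e_j>|^2 = 218/25; ||v||^2 = 10; deficit = 32/25

Write each e_j = u_j / sqrt(<u_j, u_j>) where u_j is the displayed integer vector. Then <v, e_j> = <v, u_j> / sqrt(<u_j, u_j>), so |<v, e_j>|^2 = <v, u_j>^2 / <u_j, u_j>.
Coefficients: <v, e_1> = 2/sqrt(6), <v, e_2> = -20/sqrt(84), <v, e_3> = -48/sqrt(700).
Square and sum: Σ |<v, e_j>|^2 = 218/25.
Compute ||v||^2 = v·v = 10.
Deficit = 10 − 218/25 = 32/25 ≥ 0, confirming Bessel's inequality. (The deficit equals ||v − Σ <v,e_j> e_j||^2, the squared distance from v to span{e_j}.)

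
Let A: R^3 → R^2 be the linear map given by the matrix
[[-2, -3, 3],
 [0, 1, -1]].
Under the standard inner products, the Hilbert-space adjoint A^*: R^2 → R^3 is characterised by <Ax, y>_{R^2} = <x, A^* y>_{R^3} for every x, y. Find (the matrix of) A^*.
A^* = A^T =
[[-2, 0],
 [-3, 1],
 [3, -1]]

For real matrices with standard dot products, the defining identity <Ax, y> = <x, A^* y> gives (Ax)^T y = x^T (A^*) y, i.e. x^T A^T y = x^T (A^*) y. Since this holds for all x, y, we must have A^* = A^T. Therefore
A^* =
[[-2, 0],
 [-3, 1],
 [3, -1]].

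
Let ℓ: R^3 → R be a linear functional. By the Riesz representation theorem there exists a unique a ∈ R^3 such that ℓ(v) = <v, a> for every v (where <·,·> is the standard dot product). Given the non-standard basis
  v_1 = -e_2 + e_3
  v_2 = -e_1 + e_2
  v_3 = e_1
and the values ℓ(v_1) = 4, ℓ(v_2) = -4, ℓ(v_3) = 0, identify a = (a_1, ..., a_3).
a = (0, -4, 0)

Write a = (a_1, ..., a_3) in the standard basis. For each basis vector v_i, ℓ(v_i) = <v_i, a> is a linear equation in the a_j's. Collect the n equations into a matrix system V a = ℓ, where row i of V is v_i (expressed in the standard basis). Since V is invertible (lower-triangular with 1s on the diagonal, up to permutation), solve by back-substitution:
  V =
[[0, -1, 1],
 [-1, 1, 0],
 [1, 0, 0]]
  V a = (4, -4, 0)
Solving gives a = (0, -4, 0).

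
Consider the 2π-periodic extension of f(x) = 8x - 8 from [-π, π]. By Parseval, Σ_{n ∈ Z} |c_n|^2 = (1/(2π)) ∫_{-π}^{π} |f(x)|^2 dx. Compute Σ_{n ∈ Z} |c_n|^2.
Σ |c_n|^2 = 64π^2/3 + 64

Expand and integrate term by term over [-π, π]:
  ∫ (8x)^2 dx = 64·(2π^3/3); ∫ 2·8·(-8)·x dx = 0 (odd integrand); ∫ (-8)^2 dx = 64·2π.
So (1/(2π)) ∫_{-π}^{π} (8x - 8)^2 dx = 64π^2/3 + 64 = 64π^2/3 + 64.
Parseval ⇒ Σ |c_n|^2 = 64π^2/3 + 64.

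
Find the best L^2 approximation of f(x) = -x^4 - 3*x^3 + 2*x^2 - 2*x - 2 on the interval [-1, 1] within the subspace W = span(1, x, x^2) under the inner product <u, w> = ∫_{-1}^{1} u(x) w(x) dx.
g(x) = 8*x^2/7 - 19*x/5 - 67/35

The best approximation g ∈ W is the orthogonal projection of f onto W. Writing g = a_0 + a_1 x + a_2 x^2, the coefficients solve the normal equations G · a = b where
  G_{ij} = <φ_i, φ_j> and b_i = <f, φ_i>, with φ_0 = 1, φ_1 = x, φ_2 = x^2.
G =
  [2, 0, 2/3]
  [0, 2/3, 0]
  [2/3, 0, 2/5],
b = (-46/15, -38/15, -86/105).
Solving gives a_0 = -67/35, a_1 = -19/5, a_2 = 8/7, so
  g(x) = 8*x^2/7 - 19*x/5 - 67/35.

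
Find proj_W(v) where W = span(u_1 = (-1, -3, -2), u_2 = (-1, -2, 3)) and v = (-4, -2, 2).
proj_W(v) = (-4/3, -118/39, 86/39)

Set up U = [u_1 | ... | u_2] ∈ R^(3×2). The projector onto W = col(U) is P = U (U^T U)^(-1) U^T.
Compute U^T U =
  [14, 1]
  [1, 14],
and U^T v = (6, 14).
Solve U^T U · c = U^T v for the coefficients: c = (14/39, 38/39). The projection is proj_W(v) = U c.
Check: (v - proj_W(v)) · u_1 = 0  (should be 0).
Check: (v - proj_W(v)) · u_2 = 0  (should be 0).
Result: proj_W(v) = (-4/3, -118/39, 86/39).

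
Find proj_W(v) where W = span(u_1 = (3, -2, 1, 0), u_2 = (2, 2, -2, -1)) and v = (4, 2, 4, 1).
proj_W(v) = (276/91, -114/91, 36/91, -3/13)

Set up U = [u_1 | ... | u_2] ∈ R^(4×2). The projector onto W = col(U) is P = U (U^T U)^(-1) U^T.
Compute U^T U =
  [14, 0]
  [0, 13],
and U^T v = (12, 3).
Solve U^T U · c = U^T v for the coefficients: c = (6/7, 3/13). The projection is proj_W(v) = U c.
Check: (v - proj_W(v)) · u_1 = 0  (should be 0).
Check: (v - proj_W(v)) · u_2 = 0  (should be 0).
Result: proj_W(v) = (276/91, -114/91, 36/91, -3/13).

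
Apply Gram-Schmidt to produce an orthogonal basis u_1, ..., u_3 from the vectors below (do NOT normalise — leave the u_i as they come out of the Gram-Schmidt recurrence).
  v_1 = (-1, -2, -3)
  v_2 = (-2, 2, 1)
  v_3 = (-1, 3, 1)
Orthogonal basis:
  u_1 = (-1, -2, -3)
  u_2 = (-33/14, 9/7, -1/14)
  u_3 = (44/101, 77/101, -66/101)

Apply the Gram-Schmidt recurrence
  u_1 = v_1
  u_i = v_i − Σ_{j<i} ((v_i · u_j) / (u_j · u_j)) · u_j.

Step by step this gives:
  u_1 = (-1, -2, -3)
  u_2 = (-33/14, 9/7, -1/14)
  u_3 = (44/101, 77/101, -66/101)

Orthogonality check:
  u_2 · u_1 = 0 (should be 0)
  u_3 · u_1 = 0 (should be 0)
  u_3 · u_2 = 0 (should be 0)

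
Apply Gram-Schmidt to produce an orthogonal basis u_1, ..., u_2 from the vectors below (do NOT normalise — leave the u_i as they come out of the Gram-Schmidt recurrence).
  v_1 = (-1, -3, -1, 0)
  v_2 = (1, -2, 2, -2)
Orthogonal basis:
  u_1 = (-1, -3, -1, 0)
  u_2 = (14/11, -13/11, 25/11, -2)

Apply the Gram-Schmidt recurrence
  u_1 = v_1
  u_i = v_i − Σ_{j<i} ((v_i · u_j) / (u_j · u_j)) · u_j.

Step by step this gives:
  u_1 = (-1, -3, -1, 0)
  u_2 = (14/11, -13/11, 25/11, -2)

Orthogonality check:
  u_2 · u_1 = 0 (should be 0)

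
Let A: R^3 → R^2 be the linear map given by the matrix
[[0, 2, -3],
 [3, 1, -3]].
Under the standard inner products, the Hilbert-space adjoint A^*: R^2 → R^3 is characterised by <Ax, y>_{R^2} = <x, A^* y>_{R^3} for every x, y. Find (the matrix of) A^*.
A^* = A^T =
[[0, 3],
 [2, 1],
 [-3, -3]]

For real matrices with standard dot products, the defining identity <Ax, y> = <x, A^* y> gives (Ax)^T y = x^T (A^*) y, i.e. x^T A^T y = x^T (A^*) y. Since this holds for all x, y, we must have A^* = A^T. Therefore
A^* =
[[0, 3],
 [2, 1],
 [-3, -3]].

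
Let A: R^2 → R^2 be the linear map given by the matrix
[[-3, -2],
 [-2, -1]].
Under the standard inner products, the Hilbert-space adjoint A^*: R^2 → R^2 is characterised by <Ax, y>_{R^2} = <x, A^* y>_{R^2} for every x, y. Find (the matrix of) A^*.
A^* = A^T =
[[-3, -2],
 [-2, -1]]

For real matrices with standard dot products, the defining identity <Ax, y> = <x, A^* y> gives (Ax)^T y = x^T (A^*) y, i.e. x^T A^T y = x^T (A^*) y. Since this holds for all x, y, we must have A^* = A^T. Therefore
A^* =
[[-3, -2],
 [-2, -1]].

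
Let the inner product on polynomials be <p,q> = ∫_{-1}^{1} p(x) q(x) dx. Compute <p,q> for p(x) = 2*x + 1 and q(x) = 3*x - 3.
<p,q> = -2

Expand the product: p(x)·q(x) = 6*x^2 - 3*x - 3.
∫_{-1}^{1} of each monomial x^k gives [2/(k+1) if k even, 0 if k odd]. Integrating term-by-term (or equivalently evaluating the antiderivative F(x) = 2*x^3 - 3*x^2/2 - 3*x at the endpoints):
  F(1) − F(−1) = -5/2 − (-1/2) = -2.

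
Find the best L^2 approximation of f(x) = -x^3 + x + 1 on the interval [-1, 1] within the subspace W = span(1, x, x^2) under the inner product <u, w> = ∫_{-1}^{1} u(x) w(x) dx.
g(x) = 2*x/5 + 1

The best approximation g ∈ W is the orthogonal projection of f onto W. Writing g = a_0 + a_1 x + a_2 x^2, the coefficients solve the normal equations G · a = b where
  G_{ij} = <φ_i, φ_j> and b_i = <f, φ_i>, with φ_0 = 1, φ_1 = x, φ_2 = x^2.
G =
  [2, 0, 2/3]
  [0, 2/3, 0]
  [2/3, 0, 2/5],
b = (2, 4/15, 2/3).
Solving gives a_0 = 1, a_1 = 2/5, a_2 = 0, so
  g(x) = 2*x/5 + 1.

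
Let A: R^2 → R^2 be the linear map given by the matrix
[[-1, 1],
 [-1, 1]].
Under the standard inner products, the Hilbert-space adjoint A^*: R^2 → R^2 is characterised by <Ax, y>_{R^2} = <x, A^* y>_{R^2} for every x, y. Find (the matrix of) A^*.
A^* = A^T =
[[-1, -1],
 [1, 1]]

For real matrices with standard dot products, the defining identity <Ax, y> = <x, A^* y> gives (Ax)^T y = x^T (A^*) y, i.e. x^T A^T y = x^T (A^*) y. Since this holds for all x, y, we must have A^* = A^T. Therefore
A^* =
[[-1, -1],
 [1, 1]].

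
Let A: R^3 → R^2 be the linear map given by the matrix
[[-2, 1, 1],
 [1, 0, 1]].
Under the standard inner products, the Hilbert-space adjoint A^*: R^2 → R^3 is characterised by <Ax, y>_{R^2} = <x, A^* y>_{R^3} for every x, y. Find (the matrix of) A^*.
A^* = A^T =
[[-2, 1],
 [1, 0],
 [1, 1]]

For real matrices with standard dot products, the defining identity <Ax, y> = <x, A^* y> gives (Ax)^T y = x^T (A^*) y, i.e. x^T A^T y = x^T (A^*) y. Since this holds for all x, y, we must have A^* = A^T. Therefore
A^* =
[[-2, 1],
 [1, 0],
 [1, 1]].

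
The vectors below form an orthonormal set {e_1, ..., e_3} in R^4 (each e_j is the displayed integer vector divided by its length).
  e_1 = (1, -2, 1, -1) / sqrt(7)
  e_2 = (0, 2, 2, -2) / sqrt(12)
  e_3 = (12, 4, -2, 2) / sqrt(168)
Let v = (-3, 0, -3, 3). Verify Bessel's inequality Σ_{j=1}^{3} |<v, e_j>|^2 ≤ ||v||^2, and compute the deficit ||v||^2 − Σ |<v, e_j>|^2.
Σ |<v, e_j>|^2 = 27; ||v||^2 = 27; deficit = 0

Write each e_j = u_j / sqrt(<u_j, u_j>) where u_j is the displayed integer vector. Then <v, e_j> = <v, u_j> / sqrt(<u_j, u_j>), so |<v, e_j>|^2 = <v, u_j>^2 / <u_j, u_j>.
Coefficients: <v, e_1> = -9/sqrt(7), <v, e_2> = -12/sqrt(12), <v, e_3> = -24/sqrt(168).
Square and sum: Σ |<v, e_j>|^2 = 27.
Compute ||v||^2 = v·v = 27.
Deficit = 27 − 27 = 0 ≥ 0, confirming Bessel's inequality. (The deficit equals ||v − Σ <v,e_j> e_j||^2, the squared distance from v to span{e_j}.)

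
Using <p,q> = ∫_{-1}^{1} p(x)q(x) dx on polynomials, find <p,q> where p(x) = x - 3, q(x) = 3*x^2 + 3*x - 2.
<p,q> = 8

Expand the product: p(x)·q(x) = 3*x^3 - 6*x^2 - 11*x + 6.
∫_{-1}^{1} of each monomial x^k gives [2/(k+1) if k even, 0 if k odd]. Integrating term-by-term (or equivalently evaluating the antiderivative F(x) = 3*x^4/4 - 2*x^3 - 11*x^2/2 + 6*x at the endpoints):
  F(1) − F(−1) = -3/4 − (-35/4) = 8.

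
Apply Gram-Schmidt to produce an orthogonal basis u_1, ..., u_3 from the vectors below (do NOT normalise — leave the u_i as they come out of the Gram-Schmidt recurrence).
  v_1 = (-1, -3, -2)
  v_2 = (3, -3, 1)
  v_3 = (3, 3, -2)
Orthogonal basis:
  u_1 = (-1, -3, -2)
  u_2 = (23/7, -15/7, 11/7)
  u_3 = (297/125, 33/25, -396/125)

Apply the Gram-Schmidt recurrence
  u_1 = v_1
  u_i = v_i − Σ_{j<i} ((v_i · u_j) / (u_j · u_j)) · u_j.

Step by step this gives:
  u_1 = (-1, -3, -2)
  u_2 = (23/7, -15/7, 11/7)
  u_3 = (297/125, 33/25, -396/125)

Orthogonality check:
  u_2 · u_1 = 0 (should be 0)
  u_3 · u_1 = 0 (should be 0)
  u_3 · u_2 = 0 (should be 0)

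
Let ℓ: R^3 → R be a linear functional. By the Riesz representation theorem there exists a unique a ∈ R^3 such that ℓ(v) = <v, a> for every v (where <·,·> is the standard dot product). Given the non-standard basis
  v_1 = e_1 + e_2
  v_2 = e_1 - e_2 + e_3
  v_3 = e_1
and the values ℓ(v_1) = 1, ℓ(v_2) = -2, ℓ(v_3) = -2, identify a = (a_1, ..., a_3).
a = (-2, 3, 3)

Write a = (a_1, ..., a_3) in the standard basis. For each basis vector v_i, ℓ(v_i) = <v_i, a> is a linear equation in the a_j's. Collect the n equations into a matrix system V a = ℓ, where row i of V is v_i (expressed in the standard basis). Since V is invertible (lower-triangular with 1s on the diagonal, up to permutation), solve by back-substitution:
  V =
[[1, 1, 0],
 [1, -1, 1],
 [1, 0, 0]]
  V a = (1, -2, -2)
Solving gives a = (-2, 3, 3).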